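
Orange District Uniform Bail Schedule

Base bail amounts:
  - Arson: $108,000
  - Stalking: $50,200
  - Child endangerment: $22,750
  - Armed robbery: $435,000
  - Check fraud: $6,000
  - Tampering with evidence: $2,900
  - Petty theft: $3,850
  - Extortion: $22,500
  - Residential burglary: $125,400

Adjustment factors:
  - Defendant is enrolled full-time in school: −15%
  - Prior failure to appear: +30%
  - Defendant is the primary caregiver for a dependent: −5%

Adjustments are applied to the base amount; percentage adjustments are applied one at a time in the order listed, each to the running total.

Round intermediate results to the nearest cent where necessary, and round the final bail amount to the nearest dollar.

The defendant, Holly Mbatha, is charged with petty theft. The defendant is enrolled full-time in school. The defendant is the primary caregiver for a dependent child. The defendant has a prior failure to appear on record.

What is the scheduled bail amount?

Base amounts from the schedule: petty theft $3,850.
Single charge. Combined base = $3,850.
Defendant is enrolled full-time in school (−15%): $3,850 × 0.85 = $3,272.50.
Prior failure to appear (+30%): $3,272.50 × 1.3 = $4,254.25.
Defendant is the primary caregiver for a dependent (−5%): $4,254.25 × 0.95 = $4,041.54.
Rounded to the nearest dollar: $4,042.

$4,042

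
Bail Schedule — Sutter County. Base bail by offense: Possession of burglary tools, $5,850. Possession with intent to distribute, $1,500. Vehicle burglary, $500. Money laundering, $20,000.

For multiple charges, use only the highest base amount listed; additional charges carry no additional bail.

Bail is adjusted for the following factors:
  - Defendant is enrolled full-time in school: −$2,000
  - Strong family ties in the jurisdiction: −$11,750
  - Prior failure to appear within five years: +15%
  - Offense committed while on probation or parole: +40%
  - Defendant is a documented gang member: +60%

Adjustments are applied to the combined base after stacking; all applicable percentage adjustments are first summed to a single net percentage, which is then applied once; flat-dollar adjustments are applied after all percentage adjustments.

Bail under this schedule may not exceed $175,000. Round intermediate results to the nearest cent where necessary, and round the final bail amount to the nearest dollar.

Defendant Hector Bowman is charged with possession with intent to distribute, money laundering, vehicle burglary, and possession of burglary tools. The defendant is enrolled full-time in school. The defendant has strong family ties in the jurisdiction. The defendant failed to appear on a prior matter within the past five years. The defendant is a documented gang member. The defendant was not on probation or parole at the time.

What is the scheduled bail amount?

$21,250

Base amounts from the schedule: possession with intent to distribute $1,500; money laundering $20,000; vehicle burglary $500; possession of burglary tools $5,850.
Stacking rule: use the highest base only. Highest is money laundering at $20,000. Combined base = $20,000.
Net percentage adjustment: +15% +60% = +75%. $20,000 × 1.75 = $35,000.
Defendant is enrolled full-time in school (−$2,000 flat): $35,000 − $2,000 = $33,000.
Strong family ties in the jurisdiction (−$11,750 flat): $33,000 − $11,750 = $21,250.
$21,250 is within the $175,000 maximum.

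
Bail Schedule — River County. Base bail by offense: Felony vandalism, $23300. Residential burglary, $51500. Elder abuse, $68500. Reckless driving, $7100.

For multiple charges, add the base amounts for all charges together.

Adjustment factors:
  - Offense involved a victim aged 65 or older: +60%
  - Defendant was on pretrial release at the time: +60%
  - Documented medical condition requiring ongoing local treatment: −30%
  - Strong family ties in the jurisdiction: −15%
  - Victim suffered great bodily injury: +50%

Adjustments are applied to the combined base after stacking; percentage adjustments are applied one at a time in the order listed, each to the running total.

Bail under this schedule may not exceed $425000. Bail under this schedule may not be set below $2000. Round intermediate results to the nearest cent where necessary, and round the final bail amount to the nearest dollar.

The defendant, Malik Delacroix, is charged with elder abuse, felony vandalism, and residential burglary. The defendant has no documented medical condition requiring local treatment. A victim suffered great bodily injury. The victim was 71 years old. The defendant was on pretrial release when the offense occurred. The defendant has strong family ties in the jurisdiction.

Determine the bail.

Base amounts from the schedule: elder abuse $68500; felony vandalism $23300; residential burglary $51500.
Stacking rule: sum of all bases. $68500 + $23300 + $51500 = $143300.
Offense involved a victim aged 65 or older (+60%): $143300 × 1.6 = $229280.
Defendant was on pretrial release at the time (+60%): $229280 × 1.6 = $366848.
Strong family ties in the jurisdiction (−15%): $366848 × 0.85 = $311820.80.
Victim suffered great bodily injury (+50%): $311820.80 × 1.5 = $467731.20.
Result $467731.20 exceeds the maximum of $425000; bail is capped at $425000.
$425000 is at or above the $2000 minimum.

$425000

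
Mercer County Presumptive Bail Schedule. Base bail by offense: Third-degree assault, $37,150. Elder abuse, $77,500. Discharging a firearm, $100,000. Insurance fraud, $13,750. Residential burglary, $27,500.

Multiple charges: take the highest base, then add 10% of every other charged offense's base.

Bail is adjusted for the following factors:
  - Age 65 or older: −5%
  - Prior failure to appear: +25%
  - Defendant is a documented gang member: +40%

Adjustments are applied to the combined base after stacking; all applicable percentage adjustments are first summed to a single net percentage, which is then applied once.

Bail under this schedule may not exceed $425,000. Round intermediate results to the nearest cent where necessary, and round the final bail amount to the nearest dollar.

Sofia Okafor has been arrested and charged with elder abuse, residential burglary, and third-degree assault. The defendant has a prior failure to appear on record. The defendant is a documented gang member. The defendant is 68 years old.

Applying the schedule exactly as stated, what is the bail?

$134,344

Base amounts from the schedule: elder abuse $77,500; residential burglary $27,500; third-degree assault $37,150.
Stacking rule: highest base plus 10% of each additional charge. Highest is elder abuse at $77,500. Additional: $27,500 × 10% = $2,750; $37,150 × 10% = $3,715. Combined base = $77,500 + $6,465 = $83,965.
Net percentage adjustment: −5% +25% +40% = +60%. $83,965 × 1.6 = $134,344.
$134,344 is within the $425,000 maximum.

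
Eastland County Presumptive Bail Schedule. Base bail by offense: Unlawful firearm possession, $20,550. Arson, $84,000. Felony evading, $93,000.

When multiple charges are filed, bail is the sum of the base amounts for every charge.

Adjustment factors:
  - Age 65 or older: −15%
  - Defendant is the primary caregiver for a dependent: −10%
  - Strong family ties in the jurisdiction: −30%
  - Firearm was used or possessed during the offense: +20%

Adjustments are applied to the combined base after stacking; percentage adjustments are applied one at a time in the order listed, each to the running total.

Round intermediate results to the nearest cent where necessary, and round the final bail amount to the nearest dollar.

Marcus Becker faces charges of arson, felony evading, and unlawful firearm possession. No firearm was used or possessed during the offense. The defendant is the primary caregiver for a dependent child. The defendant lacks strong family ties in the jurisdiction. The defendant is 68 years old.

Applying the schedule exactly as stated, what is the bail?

Base amounts from the schedule: arson $84,000; felony evading $93,000; unlawful firearm possession $20,550.
Stacking rule: sum of all bases. $84,000 + $93,000 + $20,550 = $197,550.
Age 65 or older (−15%): $197,550 × 0.85 = $167,917.50.
Defendant is the primary caregiver for a dependent (−10%): $167,917.50 × 0.9 = $151,125.75.
Rounded to the nearest dollar: $151,126.

$151,126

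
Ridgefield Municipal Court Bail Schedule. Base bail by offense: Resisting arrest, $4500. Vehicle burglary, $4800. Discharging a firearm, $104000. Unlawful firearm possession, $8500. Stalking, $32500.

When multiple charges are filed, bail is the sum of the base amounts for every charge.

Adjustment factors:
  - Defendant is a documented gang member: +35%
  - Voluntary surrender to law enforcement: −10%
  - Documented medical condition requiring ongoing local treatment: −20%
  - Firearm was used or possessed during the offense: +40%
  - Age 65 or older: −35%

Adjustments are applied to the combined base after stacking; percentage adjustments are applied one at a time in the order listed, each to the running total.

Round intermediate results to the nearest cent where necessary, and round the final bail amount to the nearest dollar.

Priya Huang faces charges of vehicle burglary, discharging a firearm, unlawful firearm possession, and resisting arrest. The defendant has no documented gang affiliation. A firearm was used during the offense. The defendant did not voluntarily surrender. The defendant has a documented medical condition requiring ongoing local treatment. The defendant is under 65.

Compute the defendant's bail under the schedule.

Base amounts from the schedule: vehicle burglary $4800; discharging a firearm $104000; unlawful firearm possession $8500; resisting arrest $4500.
Stacking rule: sum of all bases. $4800 + $104000 + $8500 + $4500 = $121800.
Documented medical condition requiring ongoing local treatment (−20%): $121800 × 0.8 = $97440.
Firearm was used or possessed during the offense (+40%): $97440 × 1.4 = $136416.

$136416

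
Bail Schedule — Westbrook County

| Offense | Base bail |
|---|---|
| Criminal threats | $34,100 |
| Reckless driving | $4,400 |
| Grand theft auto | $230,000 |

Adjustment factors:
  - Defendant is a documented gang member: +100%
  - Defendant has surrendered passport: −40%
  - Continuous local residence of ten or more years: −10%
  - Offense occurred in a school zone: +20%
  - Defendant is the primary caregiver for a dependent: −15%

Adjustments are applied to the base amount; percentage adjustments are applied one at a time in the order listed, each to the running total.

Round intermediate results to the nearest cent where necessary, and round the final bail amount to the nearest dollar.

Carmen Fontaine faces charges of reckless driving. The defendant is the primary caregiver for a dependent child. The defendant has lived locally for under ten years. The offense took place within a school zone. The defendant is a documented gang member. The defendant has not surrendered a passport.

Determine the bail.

$8,976

Base amounts from the schedule: reckless driving $4,400.
Single charge. Combined base = $4,400.
Defendant is a documented gang member (+100%): $4,400 × 2 = $8,800.
Offense occurred in a school zone (+20%): $8,800 × 1.2 = $10,560.
Defendant is the primary caregiver for a dependent (−15%): $10,560 × 0.85 = $8,976.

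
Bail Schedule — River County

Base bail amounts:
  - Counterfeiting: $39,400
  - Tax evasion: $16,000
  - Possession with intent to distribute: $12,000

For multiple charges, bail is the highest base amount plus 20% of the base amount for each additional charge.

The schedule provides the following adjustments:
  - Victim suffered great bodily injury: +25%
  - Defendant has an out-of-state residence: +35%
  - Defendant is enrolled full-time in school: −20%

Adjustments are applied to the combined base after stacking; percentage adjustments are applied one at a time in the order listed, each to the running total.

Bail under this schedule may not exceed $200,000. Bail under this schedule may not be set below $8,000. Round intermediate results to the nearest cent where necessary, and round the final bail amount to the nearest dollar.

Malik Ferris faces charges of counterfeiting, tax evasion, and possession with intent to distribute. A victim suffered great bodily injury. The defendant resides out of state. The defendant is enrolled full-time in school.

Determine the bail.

$60,750

Base amounts from the schedule: counterfeiting $39,400; tax evasion $16,000; possession with intent to distribute $12,000.
Stacking rule: highest base plus 20% of each additional charge. Highest is counterfeiting at $39,400. Additional: $16,000 × 20% = $3,200; $12,000 × 20% = $2,400. Combined base = $39,400 + $5,600 = $45,000.
Victim suffered great bodily injury (+25%): $45,000 × 1.25 = $56,250.
Defendant has an out-of-state residence (+35%): $56,250 × 1.35 = $75,937.50.
Defendant is enrolled full-time in school (−20%): $75,937.50 × 0.8 = $60,750.
$60,750 is within the $200,000 maximum.
$60,750 is at or above the $8,000 minimum.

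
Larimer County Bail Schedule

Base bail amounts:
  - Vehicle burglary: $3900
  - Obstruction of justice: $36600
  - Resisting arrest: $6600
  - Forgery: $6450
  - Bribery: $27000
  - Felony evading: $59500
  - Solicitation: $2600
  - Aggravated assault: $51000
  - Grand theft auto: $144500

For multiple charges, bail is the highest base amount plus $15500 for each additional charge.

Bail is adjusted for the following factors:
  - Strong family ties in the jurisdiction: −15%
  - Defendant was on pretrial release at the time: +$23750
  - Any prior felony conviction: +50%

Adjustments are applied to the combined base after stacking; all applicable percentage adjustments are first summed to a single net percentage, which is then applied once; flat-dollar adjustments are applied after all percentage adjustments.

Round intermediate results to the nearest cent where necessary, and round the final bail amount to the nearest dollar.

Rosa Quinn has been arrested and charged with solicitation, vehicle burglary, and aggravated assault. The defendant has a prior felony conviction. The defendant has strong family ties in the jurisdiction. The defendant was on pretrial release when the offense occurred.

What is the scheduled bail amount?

Base amounts from the schedule: solicitation $2600; vehicle burglary $3900; aggravated assault $51000.
Stacking rule: highest base plus $15500 per additional charge. Highest is aggravated assault at $51000; 2 additional charges → +$31000. Combined base = $82000.
Net percentage adjustment: −15% +50% = +35%. $82000 × 1.35 = $110700.
Defendant was on pretrial release at the time (+$23750 flat): $110700 + $23750 = $134450.

$134450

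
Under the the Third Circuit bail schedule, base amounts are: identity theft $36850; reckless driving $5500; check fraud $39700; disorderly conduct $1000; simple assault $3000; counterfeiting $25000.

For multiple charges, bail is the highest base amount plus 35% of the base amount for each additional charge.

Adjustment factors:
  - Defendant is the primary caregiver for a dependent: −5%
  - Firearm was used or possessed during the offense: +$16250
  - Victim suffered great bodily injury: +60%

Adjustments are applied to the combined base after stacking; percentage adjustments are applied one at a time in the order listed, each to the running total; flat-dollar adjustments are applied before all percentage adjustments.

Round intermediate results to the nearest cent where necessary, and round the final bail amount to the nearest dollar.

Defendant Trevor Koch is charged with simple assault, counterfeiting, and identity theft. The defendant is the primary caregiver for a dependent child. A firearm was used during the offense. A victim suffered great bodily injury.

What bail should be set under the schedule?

$95608

Base amounts from the schedule: simple assault $3000; counterfeiting $25000; identity theft $36850.
Stacking rule: highest base plus 35% of each additional charge. Highest is identity theft at $36850. Additional: $3000 × 35% = $1050; $25000 × 35% = $8750. Combined base = $36850 + $9800 = $46650.
Firearm was used or possessed during the offense (+$16250 flat): $46650 + $16250 = $62900.
Defendant is the primary caregiver for a dependent (−5%): $62900 × 0.95 = $59755.
Victim suffered great bodily injury (+60%): $59755 × 1.6 = $95608.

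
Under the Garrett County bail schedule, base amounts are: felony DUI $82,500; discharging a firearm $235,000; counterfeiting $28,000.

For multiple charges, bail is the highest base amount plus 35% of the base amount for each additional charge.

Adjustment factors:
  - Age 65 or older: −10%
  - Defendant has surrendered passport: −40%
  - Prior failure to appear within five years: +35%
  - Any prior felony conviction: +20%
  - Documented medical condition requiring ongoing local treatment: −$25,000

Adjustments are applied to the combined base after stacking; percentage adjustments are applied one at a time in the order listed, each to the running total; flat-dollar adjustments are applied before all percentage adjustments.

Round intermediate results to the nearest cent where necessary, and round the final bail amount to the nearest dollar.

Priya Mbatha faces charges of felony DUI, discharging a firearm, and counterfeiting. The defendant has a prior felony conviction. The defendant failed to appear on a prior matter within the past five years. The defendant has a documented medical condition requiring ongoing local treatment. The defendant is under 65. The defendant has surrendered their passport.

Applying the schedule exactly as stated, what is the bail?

$241,712

Base amounts from the schedule: felony DUI $82,500; discharging a firearm $235,000; counterfeiting $28,000.
Stacking rule: highest base plus 35% of each additional charge. Highest is discharging a firearm at $235,000. Additional: $82,500 × 35% = $28,875; $28,000 × 35% = $9,800. Combined base = $235,000 + $38,675 = $273,675.
Documented medical condition requiring ongoing local treatment (−$25,000 flat): $273,675 − $25,000 = $248,675.
Defendant has surrendered passport (−40%): $248,675 × 0.6 = $149,205.
Prior failure to appear within five years (+35%): $149,205 × 1.35 = $201,426.75.
Any prior felony conviction (+20%): $201,426.75 × 1.2 = $241,712.10.
Rounded to the nearest dollar: $241,712.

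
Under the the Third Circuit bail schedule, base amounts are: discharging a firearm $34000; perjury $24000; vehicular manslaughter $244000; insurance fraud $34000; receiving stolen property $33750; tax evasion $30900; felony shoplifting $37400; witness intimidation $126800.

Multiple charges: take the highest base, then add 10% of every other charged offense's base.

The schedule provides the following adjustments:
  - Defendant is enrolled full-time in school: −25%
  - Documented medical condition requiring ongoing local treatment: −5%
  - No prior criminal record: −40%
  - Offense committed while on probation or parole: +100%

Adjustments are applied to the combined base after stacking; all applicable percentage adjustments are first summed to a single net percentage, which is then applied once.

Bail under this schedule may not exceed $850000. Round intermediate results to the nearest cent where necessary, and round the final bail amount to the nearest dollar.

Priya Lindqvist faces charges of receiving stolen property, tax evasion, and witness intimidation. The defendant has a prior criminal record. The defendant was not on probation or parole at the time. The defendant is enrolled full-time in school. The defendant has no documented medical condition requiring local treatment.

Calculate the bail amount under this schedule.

$99949

Base amounts from the schedule: receiving stolen property $33750; tax evasion $30900; witness intimidation $126800.
Stacking rule: highest base plus 10% of each additional charge. Highest is witness intimidation at $126800. Additional: $33750 × 10% = $3375; $30900 × 10% = $3090. Combined base = $126800 + $6465 = $133265.
Defendant is enrolled full-time in school (−25%): $133265 × 0.75 = $99948.75.
$99948.75 is within the $850000 maximum.
Rounded to the nearest dollar: $99949.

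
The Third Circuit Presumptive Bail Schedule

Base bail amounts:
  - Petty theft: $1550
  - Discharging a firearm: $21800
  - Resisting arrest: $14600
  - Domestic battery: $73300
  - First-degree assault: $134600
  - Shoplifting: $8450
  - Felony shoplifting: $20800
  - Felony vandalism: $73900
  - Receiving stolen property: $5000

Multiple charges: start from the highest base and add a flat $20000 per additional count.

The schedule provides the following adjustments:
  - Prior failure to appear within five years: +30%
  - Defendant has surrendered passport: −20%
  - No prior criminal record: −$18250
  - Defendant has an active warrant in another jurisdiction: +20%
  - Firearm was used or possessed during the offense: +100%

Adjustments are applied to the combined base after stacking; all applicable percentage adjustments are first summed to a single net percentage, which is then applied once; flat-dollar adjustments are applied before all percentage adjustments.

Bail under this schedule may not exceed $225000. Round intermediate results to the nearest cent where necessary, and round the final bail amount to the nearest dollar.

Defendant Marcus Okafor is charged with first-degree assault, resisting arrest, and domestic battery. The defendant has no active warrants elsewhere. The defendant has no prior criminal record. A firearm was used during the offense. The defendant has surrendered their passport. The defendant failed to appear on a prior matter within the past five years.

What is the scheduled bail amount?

$225000

Base amounts from the schedule: first-degree assault $134600; resisting arrest $14600; domestic battery $73300.
Stacking rule: highest base plus $20000 per additional charge. Highest is first-degree assault at $134600; 2 additional charges → +$40000. Combined base = $174600.
No prior criminal record (−$18250 flat): $174600 − $18250 = $156350.
Net percentage adjustment: +30% −20% +100% = +110%. $156350 × 2.1 = $328335.
Result $328335 exceeds the maximum of $225000; bail is capped at $225000.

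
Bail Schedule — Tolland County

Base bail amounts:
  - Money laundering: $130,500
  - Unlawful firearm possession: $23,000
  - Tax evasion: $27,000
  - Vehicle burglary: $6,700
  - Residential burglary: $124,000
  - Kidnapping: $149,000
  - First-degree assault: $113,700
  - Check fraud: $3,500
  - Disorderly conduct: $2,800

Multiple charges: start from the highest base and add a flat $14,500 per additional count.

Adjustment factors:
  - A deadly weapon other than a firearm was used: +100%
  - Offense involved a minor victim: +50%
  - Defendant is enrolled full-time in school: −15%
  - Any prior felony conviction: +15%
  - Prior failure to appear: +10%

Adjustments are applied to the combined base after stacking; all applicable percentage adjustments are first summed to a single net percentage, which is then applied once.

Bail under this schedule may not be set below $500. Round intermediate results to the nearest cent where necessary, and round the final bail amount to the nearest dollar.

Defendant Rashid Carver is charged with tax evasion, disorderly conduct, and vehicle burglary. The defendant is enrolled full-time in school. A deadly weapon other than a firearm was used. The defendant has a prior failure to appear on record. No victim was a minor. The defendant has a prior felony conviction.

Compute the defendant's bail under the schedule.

Base amounts from the schedule: tax evasion $27,000; disorderly conduct $2,800; vehicle burglary $6,700.
Stacking rule: highest base plus $14,500 per additional charge. Highest is tax evasion at $27,000; 2 additional charges → +$29,000. Combined base = $56,000.
Net percentage adjustment: +100% −15% +15% +10% = +110%. $56,000 × 2.1 = $117,600.
$117,600 is at or above the $500 minimum.

$117,600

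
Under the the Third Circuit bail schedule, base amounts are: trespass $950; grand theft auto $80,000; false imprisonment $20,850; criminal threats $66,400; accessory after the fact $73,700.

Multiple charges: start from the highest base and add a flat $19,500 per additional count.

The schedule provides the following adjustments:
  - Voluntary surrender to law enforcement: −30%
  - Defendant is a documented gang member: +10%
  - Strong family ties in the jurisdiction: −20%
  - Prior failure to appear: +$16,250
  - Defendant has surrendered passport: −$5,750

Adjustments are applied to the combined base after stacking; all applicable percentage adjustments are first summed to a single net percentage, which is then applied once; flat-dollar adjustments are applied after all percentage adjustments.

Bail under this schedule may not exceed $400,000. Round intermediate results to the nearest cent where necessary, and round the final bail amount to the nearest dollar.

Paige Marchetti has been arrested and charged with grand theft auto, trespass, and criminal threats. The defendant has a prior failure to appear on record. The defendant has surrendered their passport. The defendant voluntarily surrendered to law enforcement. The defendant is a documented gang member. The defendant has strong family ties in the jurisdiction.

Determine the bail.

$81,900

Base amounts from the schedule: grand theft auto $80,000; trespass $950; criminal threats $66,400.
Stacking rule: highest base plus $19,500 per additional charge. Highest is grand theft auto at $80,000; 2 additional charges → +$39,000. Combined base = $119,000.
Net percentage adjustment: −30% +10% −20% = −40%. $119,000 × 0.6 = $71,400.
Prior failure to appear (+$16,250 flat): $71,400 + $16,250 = $87,650.
Defendant has surrendered passport (−$5,750 flat): $87,650 − $5,750 = $81,900.
$81,900 is within the $400,000 maximum.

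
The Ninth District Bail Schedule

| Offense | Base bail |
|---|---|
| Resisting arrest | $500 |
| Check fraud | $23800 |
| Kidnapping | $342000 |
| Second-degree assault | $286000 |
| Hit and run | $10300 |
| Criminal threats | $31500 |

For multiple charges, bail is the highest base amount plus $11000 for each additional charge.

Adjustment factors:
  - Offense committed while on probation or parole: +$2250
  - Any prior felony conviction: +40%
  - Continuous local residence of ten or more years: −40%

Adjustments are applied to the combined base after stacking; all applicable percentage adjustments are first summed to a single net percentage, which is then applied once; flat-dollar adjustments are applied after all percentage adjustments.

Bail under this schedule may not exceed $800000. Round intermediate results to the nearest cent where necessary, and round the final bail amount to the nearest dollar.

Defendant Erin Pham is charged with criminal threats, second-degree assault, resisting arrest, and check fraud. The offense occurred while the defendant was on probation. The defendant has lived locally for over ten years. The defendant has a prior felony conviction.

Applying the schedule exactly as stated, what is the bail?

$321250

Base amounts from the schedule: criminal threats $31500; second-degree assault $286000; resisting arrest $500; check fraud $23800.
Stacking rule: highest base plus $11000 per additional charge. Highest is second-degree assault at $286000; 3 additional charges → +$33000. Combined base = $319000.
Net percentage adjustment: +40% −40% = +0%. $319000 × 1 = $319000.
Offense committed while on probation or parole (+$2250 flat): $319000 + $2250 = $321250.
$321250 is within the $800000 maximum.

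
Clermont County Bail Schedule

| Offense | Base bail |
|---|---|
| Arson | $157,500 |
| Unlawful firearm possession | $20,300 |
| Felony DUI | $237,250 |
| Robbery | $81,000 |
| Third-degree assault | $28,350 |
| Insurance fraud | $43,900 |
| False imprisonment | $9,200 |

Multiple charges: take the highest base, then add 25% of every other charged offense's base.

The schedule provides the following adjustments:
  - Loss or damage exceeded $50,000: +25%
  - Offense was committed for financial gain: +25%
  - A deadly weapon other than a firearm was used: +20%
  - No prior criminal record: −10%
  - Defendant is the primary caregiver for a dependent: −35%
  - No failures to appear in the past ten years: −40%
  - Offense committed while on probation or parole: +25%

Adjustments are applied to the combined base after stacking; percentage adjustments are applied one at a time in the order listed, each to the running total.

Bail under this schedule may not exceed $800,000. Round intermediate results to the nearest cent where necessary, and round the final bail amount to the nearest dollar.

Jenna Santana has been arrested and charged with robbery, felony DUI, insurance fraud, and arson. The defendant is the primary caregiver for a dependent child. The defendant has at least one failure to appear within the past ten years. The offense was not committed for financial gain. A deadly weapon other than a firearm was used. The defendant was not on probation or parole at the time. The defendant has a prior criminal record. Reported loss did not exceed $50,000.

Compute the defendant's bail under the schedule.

Base amounts from the schedule: robbery $81,000; felony DUI $237,250; insurance fraud $43,900; arson $157,500.
Stacking rule: highest base plus 25% of each additional charge. Highest is felony DUI at $237,250. Additional: $81,000 × 25% = $20,250; $43,900 × 25% = $10,975; $157,500 × 25% = $39,375. Combined base = $237,250 + $70,600 = $307,850.
A deadly weapon other than a firearm was used (+20%): $307,850 × 1.2 = $369,420.
Defendant is the primary caregiver for a dependent (−35%): $369,420 × 0.65 = $240,123.
$240,123 is within the $800,000 maximum.

$240,123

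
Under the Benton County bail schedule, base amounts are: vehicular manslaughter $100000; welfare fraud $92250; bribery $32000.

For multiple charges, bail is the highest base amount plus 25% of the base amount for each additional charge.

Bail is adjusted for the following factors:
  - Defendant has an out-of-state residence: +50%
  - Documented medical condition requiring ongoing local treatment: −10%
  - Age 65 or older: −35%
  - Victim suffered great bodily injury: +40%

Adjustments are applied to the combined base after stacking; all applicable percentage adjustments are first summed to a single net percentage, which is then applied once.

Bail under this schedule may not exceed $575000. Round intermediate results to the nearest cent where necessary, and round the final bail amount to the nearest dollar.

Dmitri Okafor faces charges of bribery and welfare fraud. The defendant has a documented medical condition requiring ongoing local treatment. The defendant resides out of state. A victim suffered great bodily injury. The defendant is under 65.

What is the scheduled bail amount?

$180450

Base amounts from the schedule: bribery $32000; welfare fraud $92250.
Stacking rule: highest base plus 25% of each additional charge. Highest is welfare fraud at $92250. Additional: $32000 × 25% = $8000. Combined base = $92250 + $8000 = $100250.
Net percentage adjustment: +50% −10% +40% = +80%. $100250 × 1.8 = $180450.
$180450 is within the $575000 maximum.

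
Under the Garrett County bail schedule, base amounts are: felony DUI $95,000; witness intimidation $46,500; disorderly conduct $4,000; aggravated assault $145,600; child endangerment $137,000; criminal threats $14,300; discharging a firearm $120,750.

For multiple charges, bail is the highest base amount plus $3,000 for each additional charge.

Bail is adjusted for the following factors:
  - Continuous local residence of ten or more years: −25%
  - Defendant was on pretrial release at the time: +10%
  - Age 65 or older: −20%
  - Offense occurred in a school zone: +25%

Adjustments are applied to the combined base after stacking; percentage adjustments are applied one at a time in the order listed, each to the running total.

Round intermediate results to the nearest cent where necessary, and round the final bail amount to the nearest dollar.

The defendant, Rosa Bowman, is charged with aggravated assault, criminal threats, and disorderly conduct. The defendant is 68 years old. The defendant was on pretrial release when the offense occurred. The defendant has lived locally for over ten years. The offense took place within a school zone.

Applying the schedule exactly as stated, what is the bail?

$125,070

Base amounts from the schedule: aggravated assault $145,600; criminal threats $14,300; disorderly conduct $4,000.
Stacking rule: highest base plus $3,000 per additional charge. Highest is aggravated assault at $145,600; 2 additional charges → +$6,000. Combined base = $151,600.
Continuous local residence of ten or more years (−25%): $151,600 × 0.75 = $113,700.
Defendant was on pretrial release at the time (+10%): $113,700 × 1.1 = $125,070.
Age 65 or older (−20%): $125,070 × 0.8 = $100,056.
Offense occurred in a school zone (+25%): $100,056 × 1.25 = $125,070.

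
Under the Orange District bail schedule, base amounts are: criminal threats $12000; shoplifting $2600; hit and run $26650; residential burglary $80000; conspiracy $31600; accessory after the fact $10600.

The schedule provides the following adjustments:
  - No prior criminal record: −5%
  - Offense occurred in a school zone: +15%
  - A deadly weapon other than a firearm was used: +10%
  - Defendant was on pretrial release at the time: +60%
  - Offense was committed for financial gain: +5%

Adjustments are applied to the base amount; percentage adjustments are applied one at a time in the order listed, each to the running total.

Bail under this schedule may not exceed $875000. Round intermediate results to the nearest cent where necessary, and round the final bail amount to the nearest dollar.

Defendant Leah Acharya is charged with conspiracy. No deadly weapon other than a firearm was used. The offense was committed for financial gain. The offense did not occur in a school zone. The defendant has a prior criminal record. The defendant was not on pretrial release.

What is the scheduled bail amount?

Base amounts from the schedule: conspiracy $31600.
Single charge. Combined base = $31600.
Offense was committed for financial gain (+5%): $31600 × 1.05 = $33180.
$33180 is within the $875000 maximum.

$33180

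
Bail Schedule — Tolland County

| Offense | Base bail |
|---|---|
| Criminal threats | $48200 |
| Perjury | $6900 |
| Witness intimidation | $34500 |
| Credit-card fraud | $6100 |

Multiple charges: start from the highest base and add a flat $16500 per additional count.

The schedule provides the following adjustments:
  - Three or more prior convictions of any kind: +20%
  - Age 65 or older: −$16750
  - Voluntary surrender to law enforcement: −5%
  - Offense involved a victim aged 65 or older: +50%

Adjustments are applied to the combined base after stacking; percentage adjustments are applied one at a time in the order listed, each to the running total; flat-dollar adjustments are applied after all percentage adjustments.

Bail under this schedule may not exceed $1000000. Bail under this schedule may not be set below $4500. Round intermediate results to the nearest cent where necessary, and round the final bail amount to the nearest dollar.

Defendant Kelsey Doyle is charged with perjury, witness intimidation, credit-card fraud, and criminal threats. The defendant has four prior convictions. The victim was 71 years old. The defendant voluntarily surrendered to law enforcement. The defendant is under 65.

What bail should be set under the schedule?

$167067

Base amounts from the schedule: perjury $6900; witness intimidation $34500; credit-card fraud $6100; criminal threats $48200.
Stacking rule: highest base plus $16500 per additional charge. Highest is criminal threats at $48200; 3 additional charges → +$49500. Combined base = $97700.
Three or more prior convictions of any kind (+20%): $97700 × 1.2 = $117240.
Voluntary surrender to law enforcement (−5%): $117240 × 0.95 = $111378.
Offense involved a victim aged 65 or older (+50%): $111378 × 1.5 = $167067.
$167067 is within the $1000000 maximum.
$167067 is at or above the $4500 minimum.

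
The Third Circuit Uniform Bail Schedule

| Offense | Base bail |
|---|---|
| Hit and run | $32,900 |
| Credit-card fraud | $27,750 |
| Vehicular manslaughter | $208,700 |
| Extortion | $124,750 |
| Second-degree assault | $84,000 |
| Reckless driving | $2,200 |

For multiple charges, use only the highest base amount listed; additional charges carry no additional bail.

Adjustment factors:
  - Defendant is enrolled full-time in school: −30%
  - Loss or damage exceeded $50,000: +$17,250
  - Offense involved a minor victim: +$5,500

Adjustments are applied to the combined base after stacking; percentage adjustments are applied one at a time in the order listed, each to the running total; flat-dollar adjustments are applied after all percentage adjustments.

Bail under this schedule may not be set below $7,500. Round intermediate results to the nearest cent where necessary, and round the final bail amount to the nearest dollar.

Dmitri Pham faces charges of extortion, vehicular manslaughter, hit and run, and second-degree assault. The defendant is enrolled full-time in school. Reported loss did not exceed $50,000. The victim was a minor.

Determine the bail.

Base amounts from the schedule: extortion $124,750; vehicular manslaughter $208,700; hit and run $32,900; second-degree assault $84,000.
Stacking rule: use the highest base only. Highest is vehicular manslaughter at $208,700. Combined base = $208,700.
Defendant is enrolled full-time in school (−30%): $208,700 × 0.7 = $146,090.
Offense involved a minor victim (+$5,500 flat): $146,090 + $5,500 = $151,590.
$151,590 is at or above the $7,500 minimum.

$151,590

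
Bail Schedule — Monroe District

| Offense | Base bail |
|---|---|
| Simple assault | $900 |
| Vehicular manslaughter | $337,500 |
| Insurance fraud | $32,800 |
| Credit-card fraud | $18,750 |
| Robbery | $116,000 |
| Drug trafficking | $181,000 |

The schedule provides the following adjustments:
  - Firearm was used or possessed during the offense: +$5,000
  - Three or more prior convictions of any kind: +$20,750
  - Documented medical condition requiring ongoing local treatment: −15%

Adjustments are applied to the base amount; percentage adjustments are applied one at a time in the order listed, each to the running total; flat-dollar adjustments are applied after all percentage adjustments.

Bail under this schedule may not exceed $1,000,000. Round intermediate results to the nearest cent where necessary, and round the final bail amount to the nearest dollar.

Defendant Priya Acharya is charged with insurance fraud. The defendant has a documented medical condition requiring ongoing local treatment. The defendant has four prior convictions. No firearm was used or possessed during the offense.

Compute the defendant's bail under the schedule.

Base amounts from the schedule: insurance fraud $32,800.
Single charge. Combined base = $32,800.
Documented medical condition requiring ongoing local treatment (−15%): $32,800 × 0.85 = $27,880.
Three or more prior convictions of any kind (+$20,750 flat): $27,880 + $20,750 = $48,630.
$48,630 is within the $1,000,000 maximum.

$48,630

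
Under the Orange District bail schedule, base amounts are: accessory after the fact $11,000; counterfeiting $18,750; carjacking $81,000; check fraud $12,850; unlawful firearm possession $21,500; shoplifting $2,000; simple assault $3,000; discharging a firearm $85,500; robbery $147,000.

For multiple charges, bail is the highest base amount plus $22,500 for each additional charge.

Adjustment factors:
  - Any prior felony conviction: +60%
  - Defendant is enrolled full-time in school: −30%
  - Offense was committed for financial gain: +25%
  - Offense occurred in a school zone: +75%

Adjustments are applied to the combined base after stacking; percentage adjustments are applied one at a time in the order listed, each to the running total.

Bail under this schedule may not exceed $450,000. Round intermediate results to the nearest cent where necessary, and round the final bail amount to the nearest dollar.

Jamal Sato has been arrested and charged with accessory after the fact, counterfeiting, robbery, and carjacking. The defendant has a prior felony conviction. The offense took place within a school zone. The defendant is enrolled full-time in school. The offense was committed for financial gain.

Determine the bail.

Base amounts from the schedule: accessory after the fact $11,000; counterfeiting $18,750; robbery $147,000; carjacking $81,000.
Stacking rule: highest base plus $22,500 per additional charge. Highest is robbery at $147,000; 3 additional charges → +$67,500. Combined base = $214,500.
Any prior felony conviction (+60%): $214,500 × 1.6 = $343,200.
Defendant is enrolled full-time in school (−30%): $343,200 × 0.7 = $240,240.
Offense was committed for financial gain (+25%): $240,240 × 1.25 = $300,300.
Offense occurred in a school zone (+75%): $300,300 × 1.75 = $525,525.
Result $525,525 exceeds the maximum of $450,000; bail is capped at $450,000.

$450,000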